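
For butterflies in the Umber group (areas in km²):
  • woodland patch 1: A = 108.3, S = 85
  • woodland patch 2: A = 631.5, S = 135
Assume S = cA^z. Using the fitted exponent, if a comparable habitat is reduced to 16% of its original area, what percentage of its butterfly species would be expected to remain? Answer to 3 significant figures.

61.8%

z = ln(135/85) / ln(631.5/108.3) = 0.4626 / 1.7632 = 0.2624
S_new/S_old = (A_new/A_old)^z = 0.16^0.2624 = exp(0.2624 × -1.8326) = 0.6183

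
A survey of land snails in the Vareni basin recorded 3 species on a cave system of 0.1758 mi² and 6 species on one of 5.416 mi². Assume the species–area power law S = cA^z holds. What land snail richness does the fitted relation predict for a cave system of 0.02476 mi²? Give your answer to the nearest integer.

2

z = ln(6/3) / ln(5.416/0.1758) = 0.6931 / 3.4278 = 0.2022
c = 3 / 0.1758^0.2022 = 3 / 0.7036 = 4.264
S₃ = 4.264 × 0.02476^0.2022 = 4.264 × 0.4734 ≈ 2.018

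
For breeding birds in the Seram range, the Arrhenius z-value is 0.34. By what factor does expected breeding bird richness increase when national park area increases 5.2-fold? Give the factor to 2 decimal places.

S₂/S₁ = (A₂/A₁)^z = 5.2^0.34
ln(S₂/S₁) = 0.34 × ln 5.2 = 0.34 × 1.6487 = 0.5605
S₂/S₁ = e^0.5605 ≈ 1.752

1.75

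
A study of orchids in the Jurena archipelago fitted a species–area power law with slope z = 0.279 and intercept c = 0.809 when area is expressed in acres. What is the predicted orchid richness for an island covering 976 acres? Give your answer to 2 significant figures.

5.5

S = 0.809 × 976^0.279 = 0.809 × 6.824 ≈ 5.521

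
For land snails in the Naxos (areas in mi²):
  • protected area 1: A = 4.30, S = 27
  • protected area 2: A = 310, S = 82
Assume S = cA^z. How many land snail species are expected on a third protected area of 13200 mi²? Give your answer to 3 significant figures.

217

z = ln(82/27) / ln(310/4.3) = 1.1109 / 4.2780 = 0.2597
c = 27 / 4.3^0.2597 = 27 / 1.46 = 18.49
S₃ = 18.49 × 13200^0.2597 = 18.49 × 11.75 ≈ 217.2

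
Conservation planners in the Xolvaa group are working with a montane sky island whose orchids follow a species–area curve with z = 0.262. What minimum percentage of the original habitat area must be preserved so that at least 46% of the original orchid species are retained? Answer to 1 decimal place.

Need (A_new/A_old)^0.262 = 0.46, so A_new/A_old = 0.46^(1/0.262) = 0.46^3.817
ln(A_new/A_old) = ln 0.46 / 0.262 = -0.7765 / 0.262 = -2.9639
A_new/A_old = e^-2.9639 ≈ 0.05162

5.2%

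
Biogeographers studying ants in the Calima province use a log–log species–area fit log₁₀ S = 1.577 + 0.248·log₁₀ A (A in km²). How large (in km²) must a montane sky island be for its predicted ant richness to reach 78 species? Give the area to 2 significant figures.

19 km²

78 = 37.76 × A^0.248  ⇒  A^0.248 = 78/37.76 = 2.066
ln A = ln(2.066) / 0.248 = 0.7255 / 0.248 = 2.9255
A = e^2.9255 ≈ 18.64 km²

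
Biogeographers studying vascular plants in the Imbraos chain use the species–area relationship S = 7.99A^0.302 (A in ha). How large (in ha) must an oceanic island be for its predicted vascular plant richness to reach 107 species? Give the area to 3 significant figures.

5390 ha

107 = 7.99 × A^0.302  ⇒  A^0.302 = 107/7.99 = 13.39
ln A = ln(13.39) / 0.302 = 2.5946 / 0.302 = 8.5915
A = e^8.5915 ≈ 5386 ha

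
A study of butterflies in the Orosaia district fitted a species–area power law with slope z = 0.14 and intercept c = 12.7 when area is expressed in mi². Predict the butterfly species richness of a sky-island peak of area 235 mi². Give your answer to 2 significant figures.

S = 12.7 × 235^0.14 = 12.7 × 2.148 ≈ 27.27

27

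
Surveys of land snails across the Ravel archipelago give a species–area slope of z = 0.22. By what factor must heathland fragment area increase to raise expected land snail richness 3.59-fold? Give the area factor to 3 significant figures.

334

(A₂/A₁)^0.22 = 3.59, so A₂/A₁ = 3.59^(1/0.22) = 3.59^4.545
ln(A₂/A₁) = ln 3.59 / 0.22 = 1.2782 / 0.22 = 5.8098
A₂/A₁ = e^5.8098 ≈ 333.5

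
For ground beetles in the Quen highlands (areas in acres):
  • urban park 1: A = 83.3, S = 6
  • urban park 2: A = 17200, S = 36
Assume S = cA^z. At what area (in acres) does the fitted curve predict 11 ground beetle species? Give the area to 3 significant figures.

506 acres

z = ln(36/6) / ln(17200/83.3) = 1.7918 / 5.3302 = 0.3362
c = 6 / 83.3^0.3362 = 6 / 4.422 = 1.357
A = (11/1.357)^(1/0.3362) ⇒ ln A = ln(8.107)/0.3362 = 6.2256
A = e^6.2256 ≈ 505.5 acres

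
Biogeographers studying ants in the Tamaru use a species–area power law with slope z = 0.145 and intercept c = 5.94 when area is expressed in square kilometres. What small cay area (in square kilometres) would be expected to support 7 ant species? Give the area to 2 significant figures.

3.1 square kilometres

7 = 5.94 × A^0.145  ⇒  A^0.145 = 7/5.94 = 1.178
ln A = ln(1.178) / 0.145 = 0.1642 / 0.145 = 1.1324
A = e^1.1324 ≈ 3.103 square kilometres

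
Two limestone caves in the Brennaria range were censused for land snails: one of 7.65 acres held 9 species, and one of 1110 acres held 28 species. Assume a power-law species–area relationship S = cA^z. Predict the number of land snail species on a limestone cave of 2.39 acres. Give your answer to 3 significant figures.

z = ln(28/9) / ln(1110/7.65) = 1.1350 / 4.9774 = 0.2280
c = 9 / 7.65^0.2280 = 9 / 1.59 = 5.659
S₃ = 5.659 × 2.39^0.2280 = 5.659 × 1.22 ≈ 6.903

6.90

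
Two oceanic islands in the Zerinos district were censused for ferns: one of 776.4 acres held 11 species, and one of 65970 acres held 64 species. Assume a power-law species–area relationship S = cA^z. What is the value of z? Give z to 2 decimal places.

Taking logs: ln S = ln c + z ln A, so z = (ln S₂ − ln S₁)/(ln A₂ − ln A₁).
z = ln(64/11) / ln(65970/776.4) = ln(5.818) / ln(84.97) = 1.7610 / 4.4423 = 0.3964

0.40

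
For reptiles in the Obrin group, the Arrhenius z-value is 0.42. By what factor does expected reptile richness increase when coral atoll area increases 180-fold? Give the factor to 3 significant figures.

8.86

S₂/S₁ = (A₂/A₁)^z = 180^0.42
ln(S₂/S₁) = 0.42 × ln 180 = 0.42 × 5.1930 = 2.1810
S₂/S₁ = e^2.1810 ≈ 8.856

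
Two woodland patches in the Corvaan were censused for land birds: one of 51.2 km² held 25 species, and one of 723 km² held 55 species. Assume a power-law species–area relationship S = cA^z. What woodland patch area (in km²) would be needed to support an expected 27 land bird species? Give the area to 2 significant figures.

66 km²

z = ln(55/25) / ln(723/51.2) = 0.7885 / 2.6477 = 0.2978
c = 25 / 51.2^0.2978 = 25 / 3.229 = 7.743
A = (27/7.743)^(1/0.2978) ⇒ ln A = ln(3.487)/0.2978 = 4.1942
A = e^4.1942 ≈ 66.3 km²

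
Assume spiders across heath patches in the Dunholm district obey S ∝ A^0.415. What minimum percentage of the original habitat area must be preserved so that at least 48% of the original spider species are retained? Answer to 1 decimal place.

Need (A_new/A_old)^0.415 = 0.48, so A_new/A_old = 0.48^(1/0.415) = 0.48^2.41
ln(A_new/A_old) = ln 0.48 / 0.415 = -0.7340 / 0.415 = -1.7686
A_new/A_old = e^-1.7686 ≈ 0.1706

17.1%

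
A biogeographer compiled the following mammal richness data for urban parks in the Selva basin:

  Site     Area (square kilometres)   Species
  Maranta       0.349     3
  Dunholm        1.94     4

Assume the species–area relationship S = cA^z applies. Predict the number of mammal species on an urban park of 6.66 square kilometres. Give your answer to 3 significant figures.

z = ln(4/3) / ln(1.94/0.349) = 0.2877 / 1.7154 = 0.1677
c = 3 / 0.349^0.1677 = 3 / 0.8382 = 3.579
S₃ = 3.579 × 6.66^0.1677 = 3.579 × 1.374 ≈ 4.919

4.92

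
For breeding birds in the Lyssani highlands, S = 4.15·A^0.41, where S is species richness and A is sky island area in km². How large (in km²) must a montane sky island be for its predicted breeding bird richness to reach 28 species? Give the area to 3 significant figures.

105 km²

28 = 4.15 × A^0.41  ⇒  A^0.41 = 28/4.15 = 6.747
ln A = ln(6.747) / 0.41 = 1.9091 / 0.41 = 4.6563
A = e^4.6563 ≈ 105.2 km²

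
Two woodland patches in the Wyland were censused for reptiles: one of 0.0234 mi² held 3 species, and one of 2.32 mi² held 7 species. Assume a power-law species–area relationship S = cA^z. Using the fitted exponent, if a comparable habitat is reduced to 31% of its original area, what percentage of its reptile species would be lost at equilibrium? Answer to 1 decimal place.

19.4%

z = ln(7/3) / ln(2.32/0.0234) = 0.8473 / 4.5966 = 0.1843
S_new/S_old = (A_new/A_old)^z = 0.31^0.1843 = exp(0.1843 × -1.1712) = 0.8058
Fraction lost = 1 − 0.8058 = 0.1942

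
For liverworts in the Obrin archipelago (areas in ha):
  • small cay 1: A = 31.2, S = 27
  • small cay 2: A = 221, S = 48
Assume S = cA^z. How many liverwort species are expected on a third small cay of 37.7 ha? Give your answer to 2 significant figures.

z = ln(48/27) / ln(221/31.2) = 0.5754 / 1.9577 = 0.2939
c = 27 / 31.2^0.2939 = 27 / 2.749 = 9.823
S₃ = 9.823 × 37.7^0.2939 = 9.823 × 2.906 ≈ 28.54

29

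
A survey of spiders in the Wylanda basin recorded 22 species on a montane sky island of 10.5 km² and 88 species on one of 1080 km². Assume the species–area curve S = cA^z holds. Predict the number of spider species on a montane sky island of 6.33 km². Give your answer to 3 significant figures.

18.9

z = ln(88/22) / ln(1080/10.5) = 1.3863 / 4.6333 = 0.2992
c = 22 / 10.5^0.2992 = 22 / 2.021 = 10.89
S₃ = 10.89 × 6.33^0.2992 = 10.89 × 1.737 ≈ 18.91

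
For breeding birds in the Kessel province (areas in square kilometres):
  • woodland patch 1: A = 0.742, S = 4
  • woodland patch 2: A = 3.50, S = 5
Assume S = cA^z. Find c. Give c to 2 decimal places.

z = ln(S₂/S₁) / ln(A₂/A₁) = ln(5/4) / ln(3.5/0.742) = 0.2231 / 1.5512 = 0.1439
c = S₁ / A₁^z = 4 / 0.742^0.1439 = 4 / 0.958 = 4.175

4.18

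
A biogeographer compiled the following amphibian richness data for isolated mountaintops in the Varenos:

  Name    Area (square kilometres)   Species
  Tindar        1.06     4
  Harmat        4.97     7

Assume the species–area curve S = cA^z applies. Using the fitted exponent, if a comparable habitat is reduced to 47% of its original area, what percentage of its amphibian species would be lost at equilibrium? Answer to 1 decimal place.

23.9%

z = ln(7/4) / ln(4.97/1.06) = 0.5596 / 1.5452 = 0.3622
S_new/S_old = (A_new/A_old)^z = 0.47^0.3622 = exp(0.3622 × -0.7550) = 0.7607
Fraction lost = 1 − 0.7607 = 0.2393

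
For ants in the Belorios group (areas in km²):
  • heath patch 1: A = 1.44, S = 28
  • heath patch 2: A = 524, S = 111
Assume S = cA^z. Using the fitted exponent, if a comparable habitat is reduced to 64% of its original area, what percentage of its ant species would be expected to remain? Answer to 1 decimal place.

90.1%

z = ln(111/28) / ln(524/1.44) = 1.3773 / 5.8968 = 0.2336
S_new/S_old = (A_new/A_old)^z = 0.64^0.2336 = exp(0.2336 × -0.4463) = 0.901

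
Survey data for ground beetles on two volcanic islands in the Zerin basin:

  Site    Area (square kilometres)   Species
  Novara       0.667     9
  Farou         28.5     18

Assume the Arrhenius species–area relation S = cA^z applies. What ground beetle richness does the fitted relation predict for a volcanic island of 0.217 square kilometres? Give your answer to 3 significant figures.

z = ln(18/9) / ln(28.5/0.667) = 0.6931 / 3.7549 = 0.1846
c = 9 / 0.667^0.1846 = 9 / 0.928 = 9.699
S₃ = 9.699 × 0.217^0.1846 = 9.699 × 0.7542 ≈ 7.315

7.32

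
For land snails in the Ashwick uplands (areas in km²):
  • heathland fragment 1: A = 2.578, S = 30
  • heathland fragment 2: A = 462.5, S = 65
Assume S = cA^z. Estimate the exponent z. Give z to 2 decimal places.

0.15

Taking logs: ln S = ln c + z ln A, so z = (ln S₂ − ln S₁)/(ln A₂ − ln A₁).
z = ln(65/30) / ln(462.5/2.578) = ln(2.167) / ln(179.4) = 0.7732 / 5.1896 = 0.1490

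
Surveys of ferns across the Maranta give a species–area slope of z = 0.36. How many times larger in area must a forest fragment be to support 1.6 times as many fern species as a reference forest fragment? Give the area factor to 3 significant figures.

(A₂/A₁)^0.36 = 1.6, so A₂/A₁ = 1.6^(1/0.36) = 1.6^2.778
ln(A₂/A₁) = ln 1.6 / 0.36 = 0.4700 / 0.36 = 1.3056
A₂/A₁ = e^1.3056 ≈ 3.69

3.69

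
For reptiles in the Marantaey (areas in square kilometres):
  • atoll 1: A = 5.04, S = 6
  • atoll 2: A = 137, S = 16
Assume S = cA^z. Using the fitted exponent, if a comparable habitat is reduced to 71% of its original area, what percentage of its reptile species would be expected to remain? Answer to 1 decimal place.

90.3%

z = ln(16/6) / ln(137/5.04) = 0.9808 / 3.3026 = 0.2970
S_new/S_old = (A_new/A_old)^z = 0.71^0.2970 = exp(0.2970 × -0.3425) = 0.9033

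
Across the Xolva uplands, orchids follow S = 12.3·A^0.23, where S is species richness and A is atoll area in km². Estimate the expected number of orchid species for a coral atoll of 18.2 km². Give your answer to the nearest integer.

24 species

S = 12.3 × 18.2^0.23 = 12.3 × 1.949 ≈ 23.97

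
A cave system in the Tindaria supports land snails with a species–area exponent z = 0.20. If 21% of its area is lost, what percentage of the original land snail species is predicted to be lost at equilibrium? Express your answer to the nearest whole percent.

S_new/S_old = (A_new/A_old)^z = 0.79^0.2
= exp(0.2 × ln 0.79) = exp(0.2 × -0.2357) = exp(-0.0471) ≈ 0.9539
Fraction lost = 1 − 0.9539 = 0.04605

5%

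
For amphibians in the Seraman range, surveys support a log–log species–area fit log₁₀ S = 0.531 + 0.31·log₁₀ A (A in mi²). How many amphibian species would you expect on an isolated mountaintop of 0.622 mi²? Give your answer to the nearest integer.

3

S = 3.396 × 0.622^0.31
ln S = ln 3.396 + 0.31 × ln 0.622 = 1.2227 + 0.31 × -0.4748 = 1.0755
S = e^1.0755 ≈ 2.931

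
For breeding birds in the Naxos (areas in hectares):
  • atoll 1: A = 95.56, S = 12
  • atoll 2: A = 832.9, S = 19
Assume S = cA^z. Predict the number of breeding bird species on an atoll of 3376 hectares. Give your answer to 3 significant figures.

z = ln(19/12) / ln(832.9/95.56) = 0.4595 / 2.1652 = 0.2122
c = 12 / 95.56^0.2122 = 12 / 2.632 = 4.559
S₃ = 4.559 × 3376^0.2122 = 4.559 × 5.609 ≈ 25.57

25.6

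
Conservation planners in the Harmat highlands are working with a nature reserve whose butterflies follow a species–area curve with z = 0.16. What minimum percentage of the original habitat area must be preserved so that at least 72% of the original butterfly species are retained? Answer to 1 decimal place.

Need (A_new/A_old)^0.16 = 0.72, so A_new/A_old = 0.72^(1/0.16) = 0.72^6.25
ln(A_new/A_old) = ln 0.72 / 0.16 = -0.3285 / 0.16 = -2.0532
A_new/A_old = e^-2.0532 ≈ 0.1283

12.8%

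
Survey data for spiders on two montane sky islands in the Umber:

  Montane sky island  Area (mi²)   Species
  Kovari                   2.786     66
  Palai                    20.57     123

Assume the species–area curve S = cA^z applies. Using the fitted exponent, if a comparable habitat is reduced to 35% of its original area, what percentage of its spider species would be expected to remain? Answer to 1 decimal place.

z = ln(123/66) / ln(20.57/2.786) = 0.6225 / 1.9992 = 0.3114
S_new/S_old = (A_new/A_old)^z = 0.35^0.3114 = exp(0.3114 × -1.0498) = 0.7212

72.1%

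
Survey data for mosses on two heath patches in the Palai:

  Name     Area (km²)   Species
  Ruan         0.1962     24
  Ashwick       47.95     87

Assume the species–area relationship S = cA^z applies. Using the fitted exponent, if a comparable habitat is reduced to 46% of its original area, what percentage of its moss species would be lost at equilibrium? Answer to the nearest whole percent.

z = ln(87/24) / ln(47.95/0.1962) = 1.2879 / 5.4988 = 0.2342
S_new/S_old = (A_new/A_old)^z = 0.46^0.2342 = exp(0.2342 × -0.7765) = 0.8337
Fraction lost = 1 − 0.8337 = 0.1663

17%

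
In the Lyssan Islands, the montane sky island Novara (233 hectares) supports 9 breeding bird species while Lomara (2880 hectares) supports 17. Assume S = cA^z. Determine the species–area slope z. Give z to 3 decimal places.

Taking logs: ln S = ln c + z ln A, so z = (ln S₂ − ln S₁)/(ln A₂ − ln A₁).
z = ln(17/9) / ln(2880/233) = ln(1.889) / ln(12.36) = 0.6360 / 2.5145 = 0.2529

0.253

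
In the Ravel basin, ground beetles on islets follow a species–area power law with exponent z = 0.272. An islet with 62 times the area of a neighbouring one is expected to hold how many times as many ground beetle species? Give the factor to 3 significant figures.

3.07

S₂/S₁ = (A₂/A₁)^z = 62^0.272
ln(S₂/S₁) = 0.272 × ln 62 = 0.272 × 4.1271 = 1.1226
S₂/S₁ = e^1.1226 ≈ 3.073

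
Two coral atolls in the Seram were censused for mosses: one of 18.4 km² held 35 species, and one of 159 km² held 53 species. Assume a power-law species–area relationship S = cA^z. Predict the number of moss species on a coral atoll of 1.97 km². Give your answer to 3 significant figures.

z = ln(53/35) / ln(159/18.4) = 0.4149 / 2.1566 = 0.1924
c = 35 / 18.4^0.1924 = 35 / 1.751 = 19.98
S₃ = 19.98 × 1.97^0.1924 = 19.98 × 1.139 ≈ 22.77

22.8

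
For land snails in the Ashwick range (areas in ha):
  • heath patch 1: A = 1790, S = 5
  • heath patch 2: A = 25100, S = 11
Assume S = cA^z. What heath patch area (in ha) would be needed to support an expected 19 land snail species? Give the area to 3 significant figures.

157000 ha

z = ln(11/5) / ln(25100/1790) = 0.7885 / 2.6407 = 0.2986
c = 5 / 1790^0.2986 = 5 / 9.359 = 0.5342
A = (19/0.5342)^(1/0.2986) ⇒ ln A = ln(35.57)/0.2986 = 11.9611
A = e^11.9611 ≈ 156541 ha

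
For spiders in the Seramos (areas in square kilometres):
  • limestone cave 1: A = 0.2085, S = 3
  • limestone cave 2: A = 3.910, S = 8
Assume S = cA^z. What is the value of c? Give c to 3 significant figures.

5.07

z = ln(S₂/S₁) / ln(A₂/A₁) = ln(8/3) / ln(3.91/0.2085) = 0.9808 / 2.9314 = 0.3346
c = S₁ / A₁^z = 3 / 0.2085^0.3346 = 3 / 0.5918 = 5.069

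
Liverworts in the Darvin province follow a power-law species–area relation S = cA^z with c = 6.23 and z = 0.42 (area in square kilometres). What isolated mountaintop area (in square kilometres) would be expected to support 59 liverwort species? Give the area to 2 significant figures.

59 = 6.23 × A^0.42  ⇒  A^0.42 = 59/6.23 = 9.47
ln A = ln(9.47) / 0.42 = 2.2482 / 0.42 = 5.3528
A = e^5.3528 ≈ 211.2 square kilometres

210 square kilometres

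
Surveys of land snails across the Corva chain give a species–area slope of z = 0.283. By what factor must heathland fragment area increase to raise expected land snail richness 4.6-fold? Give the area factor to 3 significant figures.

(A₂/A₁)^0.283 = 4.6, so A₂/A₁ = 4.6^(1/0.283) = 4.6^3.534
ln(A₂/A₁) = ln 4.6 / 0.283 = 1.5261 / 0.283 = 5.3924
A₂/A₁ = e^5.3924 ≈ 219.7

220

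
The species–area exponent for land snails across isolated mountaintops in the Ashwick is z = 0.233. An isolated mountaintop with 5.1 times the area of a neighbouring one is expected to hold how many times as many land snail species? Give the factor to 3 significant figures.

S₂/S₁ = (A₂/A₁)^z = 5.1^0.233
ln(S₂/S₁) = 0.233 × ln 5.1 = 0.233 × 1.6292 = 0.3796
S₂/S₁ = e^0.3796 ≈ 1.462

1.46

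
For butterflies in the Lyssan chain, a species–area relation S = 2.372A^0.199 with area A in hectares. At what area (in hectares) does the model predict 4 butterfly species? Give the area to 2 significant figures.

4 = 2.372 × A^0.199  ⇒  A^0.199 = 4/2.372 = 1.686
ln A = ln(1.686) / 0.199 = 0.5226 / 0.199 = 2.6259
A = e^2.6259 ≈ 13.82 hectares

14 hectares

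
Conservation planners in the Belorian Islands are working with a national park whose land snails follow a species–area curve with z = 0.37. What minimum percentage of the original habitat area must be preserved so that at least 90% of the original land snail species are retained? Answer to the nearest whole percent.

75%

Need (A_new/A_old)^0.37 = 0.9, so A_new/A_old = 0.9^(1/0.37) = 0.9^2.703
ln(A_new/A_old) = ln 0.9 / 0.37 = -0.1054 / 0.37 = -0.2848
A_new/A_old = e^-0.2848 ≈ 0.7522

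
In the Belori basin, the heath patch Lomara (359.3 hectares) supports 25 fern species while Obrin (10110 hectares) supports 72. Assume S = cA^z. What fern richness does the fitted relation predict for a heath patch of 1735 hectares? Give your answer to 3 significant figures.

41.2

z = ln(72/25) / ln(10110/359.3) = 1.0578 / 3.3371 = 0.3170
c = 25 / 359.3^0.3170 = 25 / 6.457 = 3.872
S₃ = 3.872 × 1735^0.3170 = 3.872 × 10.64 ≈ 41.18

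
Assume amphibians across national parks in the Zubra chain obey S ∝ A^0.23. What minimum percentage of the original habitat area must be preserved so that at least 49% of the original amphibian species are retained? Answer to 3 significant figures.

Need (A_new/A_old)^0.23 = 0.49, so A_new/A_old = 0.49^(1/0.23) = 0.49^4.348
ln(A_new/A_old) = ln 0.49 / 0.23 = -0.7133 / 0.23 = -3.1015
A_new/A_old = e^-3.1015 ≈ 0.04498

4.50%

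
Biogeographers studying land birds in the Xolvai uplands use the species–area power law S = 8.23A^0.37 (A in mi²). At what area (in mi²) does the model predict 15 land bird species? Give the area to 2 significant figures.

15 = 8.23 × A^0.37  ⇒  A^0.37 = 15/8.23 = 1.823
ln A = ln(1.823) / 0.37 = 0.6003 / 0.37 = 1.6223
A = e^1.6223 ≈ 5.065 mi²

5.1 mi²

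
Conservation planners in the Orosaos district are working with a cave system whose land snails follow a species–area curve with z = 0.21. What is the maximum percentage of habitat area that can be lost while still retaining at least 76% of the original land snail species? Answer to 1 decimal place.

72.9%

Need (A_new/A_old)^0.21 = 0.76, so A_new/A_old = 0.76^(1/0.21) = 0.76^4.762
ln(A_new/A_old) = ln 0.76 / 0.21 = -0.2744 / 0.21 = -1.3068
A_new/A_old = e^-1.3068 ≈ 0.2707
Fraction that can be lost = 1 − 0.2707 = 0.7293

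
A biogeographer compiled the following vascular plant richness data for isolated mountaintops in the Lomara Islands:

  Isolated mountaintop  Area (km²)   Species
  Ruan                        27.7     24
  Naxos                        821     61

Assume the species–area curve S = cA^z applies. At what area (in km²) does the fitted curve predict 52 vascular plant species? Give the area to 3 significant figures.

460 km²

z = ln(61/24) / ln(821/27.7) = 0.9328 / 3.3891 = 0.2752
c = 24 / 27.7^0.2752 = 24 / 2.495 = 9.62
A = (52/9.62)^(1/0.2752) ⇒ ln A = ln(5.405)/0.2752 = 6.1306
A = e^6.1306 ≈ 459.7 km²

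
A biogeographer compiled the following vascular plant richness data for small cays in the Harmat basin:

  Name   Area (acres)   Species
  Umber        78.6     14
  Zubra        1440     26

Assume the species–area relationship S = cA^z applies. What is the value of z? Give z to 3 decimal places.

Taking logs: ln S = ln c + z ln A, so z = (ln S₂ − ln S₁)/(ln A₂ − ln A₁).
z = ln(26/14) / ln(1440/78.6) = ln(1.857) / ln(18.32) = 0.6190 / 2.9080 = 0.2129

0.213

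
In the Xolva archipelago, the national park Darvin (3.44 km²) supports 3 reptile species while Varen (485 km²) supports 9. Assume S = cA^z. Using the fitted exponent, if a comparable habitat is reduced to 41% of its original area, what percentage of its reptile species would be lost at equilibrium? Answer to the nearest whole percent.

z = ln(9/3) / ln(485/3.44) = 1.0986 / 4.9487 = 0.2220
S_new/S_old = (A_new/A_old)^z = 0.41^0.2220 = exp(0.2220 × -0.8916) = 0.8204
Fraction lost = 1 − 0.8204 = 0.1796

18%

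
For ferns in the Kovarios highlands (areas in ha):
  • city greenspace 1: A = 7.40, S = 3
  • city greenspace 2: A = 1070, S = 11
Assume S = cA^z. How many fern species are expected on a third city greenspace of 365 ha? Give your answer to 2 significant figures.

z = ln(11/3) / ln(1070/7.4) = 1.2993 / 4.9739 = 0.2612
c = 3 / 7.4^0.2612 = 3 / 1.687 = 1.779
S₃ = 1.779 × 365^0.2612 = 1.779 × 4.67 ≈ 8.306

8.3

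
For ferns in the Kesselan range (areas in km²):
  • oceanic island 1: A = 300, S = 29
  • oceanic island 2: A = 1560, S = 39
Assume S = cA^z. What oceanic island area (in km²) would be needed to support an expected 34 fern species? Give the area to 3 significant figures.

z = ln(39/29) / ln(1560/300) = 0.2963 / 1.6487 = 0.1797
c = 29 / 300^0.1797 = 29 / 2.787 = 10.41
A = (34/10.41)^(1/0.1797) ⇒ ln A = ln(3.268)/0.1797 = 6.5889
A = e^6.5889 ≈ 727 km²

727 km²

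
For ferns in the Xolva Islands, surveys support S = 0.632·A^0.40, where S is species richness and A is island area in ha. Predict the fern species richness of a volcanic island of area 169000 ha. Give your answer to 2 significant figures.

S = 0.632 × 169000^0.4 = 0.632 × 123.4 ≈ 77.96

78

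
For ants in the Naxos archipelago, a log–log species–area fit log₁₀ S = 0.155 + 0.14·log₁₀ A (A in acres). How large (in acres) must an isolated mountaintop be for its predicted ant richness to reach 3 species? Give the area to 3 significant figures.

3 = 1.429 × A^0.14  ⇒  A^0.14 = 3/1.429 = 2.1
ln A = ln(2.1) / 0.14 = 0.7417 / 0.14 = 5.2979
A = e^5.2979 ≈ 199.9 acres

200 acres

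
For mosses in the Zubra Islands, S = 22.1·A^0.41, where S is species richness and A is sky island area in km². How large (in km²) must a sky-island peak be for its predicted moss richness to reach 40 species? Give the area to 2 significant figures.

40 = 22.1 × A^0.41  ⇒  A^0.41 = 40/22.1 = 1.81
ln A = ln(1.81) / 0.41 = 0.5933 / 0.41 = 1.4471
A = e^1.4471 ≈ 4.251 km²

4.3 km²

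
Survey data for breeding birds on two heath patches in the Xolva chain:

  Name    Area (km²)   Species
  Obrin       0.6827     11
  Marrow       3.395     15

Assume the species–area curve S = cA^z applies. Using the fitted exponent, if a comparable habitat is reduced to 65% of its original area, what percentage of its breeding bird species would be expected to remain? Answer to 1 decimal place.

92.0%

z = ln(15/11) / ln(3.395/0.6827) = 0.3102 / 1.6040 = 0.1934
S_new/S_old = (A_new/A_old)^z = 0.65^0.1934 = exp(0.1934 × -0.4308) = 0.9201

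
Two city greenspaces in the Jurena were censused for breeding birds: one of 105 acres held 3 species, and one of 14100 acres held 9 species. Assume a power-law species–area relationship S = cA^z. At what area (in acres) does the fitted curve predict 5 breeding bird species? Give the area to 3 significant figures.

z = ln(9/3) / ln(14100/105) = 1.0986 / 4.9000 = 0.2242
c = 3 / 105^0.2242 = 3 / 2.839 = 1.057
A = (5/1.057)^(1/0.2242) ⇒ ln A = ln(4.732)/0.2242 = 6.9323
A = e^6.9323 ≈ 1025 acres

1020 acres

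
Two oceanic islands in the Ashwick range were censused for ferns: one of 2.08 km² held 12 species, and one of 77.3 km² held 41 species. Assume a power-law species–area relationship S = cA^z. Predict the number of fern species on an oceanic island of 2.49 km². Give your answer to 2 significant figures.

z = ln(41/12) / ln(77.3/2.08) = 1.2287 / 3.6153 = 0.3398
c = 12 / 2.08^0.3398 = 12 / 1.283 = 9.356
S₃ = 9.356 × 2.49^0.3398 = 9.356 × 1.363 ≈ 12.76

13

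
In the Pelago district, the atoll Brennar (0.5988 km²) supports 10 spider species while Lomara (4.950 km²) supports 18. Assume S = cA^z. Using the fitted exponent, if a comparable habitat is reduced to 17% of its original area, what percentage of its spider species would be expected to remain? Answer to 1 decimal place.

z = ln(18/10) / ln(4.95/0.5988) = 0.5878 / 2.1122 = 0.2783
S_new/S_old = (A_new/A_old)^z = 0.17^0.2783 = exp(0.2783 × -1.7720) = 0.6107

61.1%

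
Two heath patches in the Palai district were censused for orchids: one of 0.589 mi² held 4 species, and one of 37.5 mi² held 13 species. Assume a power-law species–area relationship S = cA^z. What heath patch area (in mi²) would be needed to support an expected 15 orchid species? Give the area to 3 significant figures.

62.1 mi²

z = ln(13/4) / ln(37.5/0.589) = 1.1787 / 4.1537 = 0.2838
c = 4 / 0.589^0.2838 = 4 / 0.8605 = 4.648
A = (15/4.648)^(1/0.2838) ⇒ ln A = ln(3.227)/0.2838 = 4.1286
A = e^4.1286 ≈ 62.09 mi²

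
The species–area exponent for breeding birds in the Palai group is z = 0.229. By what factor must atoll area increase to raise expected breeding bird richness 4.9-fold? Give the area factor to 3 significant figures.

(A₂/A₁)^0.229 = 4.9, so A₂/A₁ = 4.9^(1/0.229) = 4.9^4.367
ln(A₂/A₁) = ln 4.9 / 0.229 = 1.5892 / 0.229 = 6.9399
A₂/A₁ = e^6.9399 ≈ 1033

1030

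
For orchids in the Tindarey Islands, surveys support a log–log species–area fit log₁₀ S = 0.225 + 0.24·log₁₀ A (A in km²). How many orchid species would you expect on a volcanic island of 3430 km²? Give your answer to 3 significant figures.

S = 1.679 × 3430^0.24
ln S = ln 1.679 + 0.24 × ln 3430 = 0.5181 + 0.24 × 8.1403 = 2.4718
S = e^2.4718 ≈ 11.84

11.8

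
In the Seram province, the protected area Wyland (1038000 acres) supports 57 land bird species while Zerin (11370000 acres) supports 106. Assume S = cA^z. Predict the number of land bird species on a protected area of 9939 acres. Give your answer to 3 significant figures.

z = ln(106/57) / ln(11370000/1038000) = 0.6204 / 2.3937 = 0.2592
c = 57 / 1038000^0.2592 = 57 / 36.25 = 1.573
S₃ = 1.573 × 9939^0.2592 = 1.573 × 10.86 ≈ 17.09

17.1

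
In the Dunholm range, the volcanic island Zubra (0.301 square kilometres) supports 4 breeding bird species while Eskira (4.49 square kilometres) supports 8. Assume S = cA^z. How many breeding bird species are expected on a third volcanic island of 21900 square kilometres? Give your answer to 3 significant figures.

70.6

z = ln(8/4) / ln(4.49/0.301) = 0.6931 / 2.7025 = 0.2565
c = 4 / 0.301^0.2565 = 4 / 0.735 = 5.443
S₃ = 5.443 × 21900^0.2565 = 5.443 × 12.98 ≈ 70.64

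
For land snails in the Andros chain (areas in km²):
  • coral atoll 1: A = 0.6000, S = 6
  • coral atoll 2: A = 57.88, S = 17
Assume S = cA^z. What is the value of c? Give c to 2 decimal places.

z = ln(S₂/S₁) / ln(A₂/A₁) = ln(17/6) / ln(57.88/0.6) = 1.0415 / 4.5692 = 0.2279
c = S₁ / A₁^z = 6 / 0.6^0.2279 = 6 / 0.8901 = 6.741

6.74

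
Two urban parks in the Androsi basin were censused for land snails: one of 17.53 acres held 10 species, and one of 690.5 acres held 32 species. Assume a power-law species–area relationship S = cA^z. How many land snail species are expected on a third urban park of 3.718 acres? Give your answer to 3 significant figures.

6.12

z = ln(32/10) / ln(690.5/17.53) = 1.1632 / 3.6735 = 0.3166
c = 10 / 17.53^0.3166 = 10 / 2.476 = 4.038
S₃ = 4.038 × 3.718^0.3166 = 4.038 × 1.516 ≈ 6.12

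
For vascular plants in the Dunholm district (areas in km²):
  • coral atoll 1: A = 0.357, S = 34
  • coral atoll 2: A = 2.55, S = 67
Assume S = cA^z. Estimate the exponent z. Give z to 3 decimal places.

Taking logs: ln S = ln c + z ln A, so z = (ln S₂ − ln S₁)/(ln A₂ − ln A₁).
z = ln(67/34) / ln(2.55/0.357) = ln(1.971) / ln(7.143) = 0.6783 / 1.9661 = 0.3450

0.345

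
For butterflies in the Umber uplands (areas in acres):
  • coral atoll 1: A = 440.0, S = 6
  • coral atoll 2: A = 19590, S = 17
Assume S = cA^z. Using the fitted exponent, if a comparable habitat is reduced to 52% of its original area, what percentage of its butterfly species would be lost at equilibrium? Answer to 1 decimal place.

16.4%

z = ln(17/6) / ln(19590/440) = 1.0415 / 3.7960 = 0.2744
S_new/S_old = (A_new/A_old)^z = 0.52^0.2744 = exp(0.2744 × -0.6539) = 0.8358
Fraction lost = 1 − 0.8358 = 0.1642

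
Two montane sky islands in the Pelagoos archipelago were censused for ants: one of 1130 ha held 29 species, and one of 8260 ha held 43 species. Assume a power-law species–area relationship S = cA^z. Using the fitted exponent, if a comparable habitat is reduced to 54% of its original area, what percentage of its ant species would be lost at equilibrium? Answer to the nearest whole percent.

z = ln(43/29) / ln(8260/1130) = 0.3939 / 1.9892 = 0.1980
S_new/S_old = (A_new/A_old)^z = 0.54^0.1980 = exp(0.1980 × -0.6162) = 0.8851
Fraction lost = 1 − 0.8851 = 0.1149

11%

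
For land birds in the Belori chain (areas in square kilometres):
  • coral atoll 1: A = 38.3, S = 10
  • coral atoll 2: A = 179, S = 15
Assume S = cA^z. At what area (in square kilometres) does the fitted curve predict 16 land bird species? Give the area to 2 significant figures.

230 square kilometres

z = ln(15/10) / ln(179/38.3) = 0.4055 / 1.5419 = 0.2630
c = 10 / 38.3^0.2630 = 10 / 2.608 = 3.834
A = (16/3.834)^(1/0.2630) ⇒ ln A = ln(4.173)/0.2630 = 5.4328
A = e^5.4328 ≈ 228.8 square kilometres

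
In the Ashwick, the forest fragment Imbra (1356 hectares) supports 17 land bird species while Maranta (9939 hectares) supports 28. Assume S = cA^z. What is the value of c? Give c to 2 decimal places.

2.79

z = ln(S₂/S₁) / ln(A₂/A₁) = ln(28/17) / ln(9939/1356) = 0.4990 / 1.9919 = 0.2505
c = S₁ / A₁^z = 17 / 1356^0.2505 = 17 / 6.09 = 2.791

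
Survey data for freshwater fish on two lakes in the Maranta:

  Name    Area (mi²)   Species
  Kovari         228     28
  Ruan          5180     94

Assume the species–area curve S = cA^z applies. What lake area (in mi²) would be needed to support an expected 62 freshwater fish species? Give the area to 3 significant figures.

z = ln(94/28) / ln(5180/228) = 1.2111 / 3.1232 = 0.3878
c = 28 / 228^0.3878 = 28 / 8.21 = 3.411
A = (62/3.411)^(1/0.3878) ⇒ ln A = ln(18.18)/0.3878 = 7.4793
A = e^7.4793 ≈ 1771 mi²

1770 mi²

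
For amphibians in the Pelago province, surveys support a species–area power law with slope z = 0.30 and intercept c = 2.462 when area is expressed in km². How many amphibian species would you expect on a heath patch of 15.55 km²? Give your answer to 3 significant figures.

5.61

S = 2.462 × 15.55^0.3
ln S = ln 2.462 + 0.3 × ln 15.55 = 0.9010 + 0.3 × 2.7441 = 1.7242
S = e^1.7242 ≈ 5.608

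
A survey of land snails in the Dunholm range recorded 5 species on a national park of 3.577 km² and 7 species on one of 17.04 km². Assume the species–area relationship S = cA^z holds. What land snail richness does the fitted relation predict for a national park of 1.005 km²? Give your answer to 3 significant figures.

z = ln(7/5) / ln(17.04/3.577) = 0.3365 / 1.5610 = 0.2155
c = 5 / 3.577^0.2155 = 5 / 1.316 = 3.799
S₃ = 3.799 × 1.005^0.2155 = 3.799 × 1.001 ≈ 3.803

3.80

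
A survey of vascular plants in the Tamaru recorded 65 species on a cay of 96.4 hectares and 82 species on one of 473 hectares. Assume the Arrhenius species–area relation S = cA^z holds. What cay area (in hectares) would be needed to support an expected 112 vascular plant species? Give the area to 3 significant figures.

z = ln(82/65) / ln(473/96.4) = 0.2323 / 1.5906 = 0.1461
c = 65 / 96.4^0.1461 = 65 / 1.949 = 33.35
A = (112/33.35)^(1/0.1461) ⇒ ln A = ln(3.358)/0.1461 = 8.2936
A = e^8.2936 ≈ 3998 hectares

4000 hectares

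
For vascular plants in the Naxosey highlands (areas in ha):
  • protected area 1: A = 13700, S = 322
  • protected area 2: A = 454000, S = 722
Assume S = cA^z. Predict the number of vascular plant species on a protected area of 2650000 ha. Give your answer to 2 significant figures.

z = ln(722/322) / ln(454000/13700) = 0.8075 / 3.5007 = 0.2307
c = 322 / 13700^0.2307 = 322 / 8.999 = 35.78
S₃ = 35.78 × 2650000^0.2307 = 35.78 × 30.31 ≈ 1085

1100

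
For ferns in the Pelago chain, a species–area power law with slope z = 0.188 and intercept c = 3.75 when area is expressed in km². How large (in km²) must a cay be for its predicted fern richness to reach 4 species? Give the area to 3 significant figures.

1.41 km²

4 = 3.75 × A^0.188  ⇒  A^0.188 = 4/3.75 = 1.067
ln A = ln(1.067) / 0.188 = 0.0645 / 0.188 = 0.3433
A = e^0.3433 ≈ 1.41 km²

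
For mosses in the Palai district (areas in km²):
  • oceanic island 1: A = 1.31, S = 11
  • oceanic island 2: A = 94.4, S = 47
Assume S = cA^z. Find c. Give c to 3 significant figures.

z = ln(S₂/S₁) / ln(A₂/A₁) = ln(47/11) / ln(94.4/1.31) = 1.4523 / 4.2775 = 0.3395
c = S₁ / A₁^z = 11 / 1.31^0.3395 = 11 / 1.096 = 10.04

10.0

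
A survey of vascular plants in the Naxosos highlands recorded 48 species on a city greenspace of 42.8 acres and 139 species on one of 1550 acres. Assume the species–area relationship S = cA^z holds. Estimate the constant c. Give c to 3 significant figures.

15.8

z = ln(S₂/S₁) / ln(A₂/A₁) = ln(139/48) / ln(1550/42.8) = 1.0633 / 3.5895 = 0.2962
c = S₁ / A₁^z = 48 / 42.8^0.2962 = 48 / 3.043 = 15.78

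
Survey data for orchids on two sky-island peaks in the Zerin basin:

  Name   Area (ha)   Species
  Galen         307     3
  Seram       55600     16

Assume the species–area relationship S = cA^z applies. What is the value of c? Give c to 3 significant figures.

z = ln(S₂/S₁) / ln(A₂/A₁) = ln(16/3) / ln(55600/307) = 1.6740 / 5.1991 = 0.3220
c = S₁ / A₁^z = 3 / 307^0.3220 = 3 / 6.321 = 0.4746

0.475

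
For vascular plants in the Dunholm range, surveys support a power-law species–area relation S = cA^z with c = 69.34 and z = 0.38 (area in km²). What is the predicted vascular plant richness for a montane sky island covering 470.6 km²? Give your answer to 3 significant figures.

719

S = 69.34 × 470.6^0.38
ln S = ln 69.34 + 0.38 × ln 470.6 = 4.2390 + 0.38 × 6.1540 = 6.5775
S = e^6.5775 ≈ 718.8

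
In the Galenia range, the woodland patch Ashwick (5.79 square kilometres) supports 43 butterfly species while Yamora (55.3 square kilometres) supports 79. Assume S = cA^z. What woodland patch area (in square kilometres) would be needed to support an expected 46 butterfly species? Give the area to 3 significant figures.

7.44 square kilometres

z = ln(79/43) / ln(55.3/5.79) = 0.6082 / 2.2566 = 0.2695
c = 43 / 5.79^0.2695 = 43 / 1.605 = 26.79
A = (46/26.79)^(1/0.2695) ⇒ ln A = ln(1.717)/0.2695 = 2.0063
A = e^2.0063 ≈ 7.436 square kilometres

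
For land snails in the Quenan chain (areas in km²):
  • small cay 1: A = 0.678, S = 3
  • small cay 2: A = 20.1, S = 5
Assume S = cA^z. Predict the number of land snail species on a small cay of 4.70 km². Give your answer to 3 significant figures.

z = ln(5/3) / ln(20.1/0.678) = 0.5108 / 3.3893 = 0.1507
c = 3 / 0.678^0.1507 = 3 / 0.9431 = 3.181
S₃ = 3.181 × 4.7^0.1507 = 3.181 × 1.263 ≈ 4.017

4.02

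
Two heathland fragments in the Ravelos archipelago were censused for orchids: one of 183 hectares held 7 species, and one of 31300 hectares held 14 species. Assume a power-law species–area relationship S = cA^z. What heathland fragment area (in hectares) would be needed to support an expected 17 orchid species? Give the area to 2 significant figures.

130000 hectares

z = ln(14/7) / ln(31300/183) = 0.6931 / 5.1419 = 0.1348
c = 7 / 183^0.1348 = 7 / 2.018 = 3.468
A = (17/3.468)^(1/0.1348) ⇒ ln A = ln(4.902)/0.1348 = 11.7917
A = e^11.7917 ≈ 132145 hectares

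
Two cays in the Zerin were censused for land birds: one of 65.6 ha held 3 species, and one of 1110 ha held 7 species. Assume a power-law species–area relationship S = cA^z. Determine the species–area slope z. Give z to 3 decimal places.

Taking logs: ln S = ln c + z ln A, so z = (ln S₂ − ln S₁)/(ln A₂ − ln A₁).
z = ln(7/3) / ln(1110/65.6) = ln(2.333) / ln(16.92) = 0.8473 / 2.8285 = 0.2996

0.300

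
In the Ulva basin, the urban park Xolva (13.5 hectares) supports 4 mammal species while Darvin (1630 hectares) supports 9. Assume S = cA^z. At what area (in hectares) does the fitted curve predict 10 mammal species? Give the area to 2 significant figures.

z = ln(9/4) / ln(1630/13.5) = 0.8109 / 4.7936 = 0.1692
c = 4 / 13.5^0.1692 = 4 / 1.553 = 2.575
A = (10/2.575)^(1/0.1692) ⇒ ln A = ln(3.883)/0.1692 = 8.0192
A = e^8.0192 ≈ 3039 hectares

3000 hectares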